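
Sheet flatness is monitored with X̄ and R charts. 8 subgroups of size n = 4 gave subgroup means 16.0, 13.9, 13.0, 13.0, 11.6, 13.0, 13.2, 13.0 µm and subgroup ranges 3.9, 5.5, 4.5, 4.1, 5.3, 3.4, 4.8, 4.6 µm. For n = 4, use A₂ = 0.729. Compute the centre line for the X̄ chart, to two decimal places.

X̄̄ = (16.0 + 13.9 + 13.0 + 13.0 + 11.6 + 13.0 + 13.2 + 13.0) / 8 = 106.7000 / 8 = 13.3375
CL = X̄̄ = 13.3375

13.34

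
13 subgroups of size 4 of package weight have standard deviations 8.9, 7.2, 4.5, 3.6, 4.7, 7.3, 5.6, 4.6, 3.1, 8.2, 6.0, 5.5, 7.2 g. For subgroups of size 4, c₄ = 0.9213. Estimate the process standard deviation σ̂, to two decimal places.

6.38

s̄ = (8.9 + 7.2 + 4.5 + 3.6 + 4.7 + 7.3 + 5.6 + 4.6 + 3.1 + 8.2 + 6.0 + 5.5 + 7.2) / 13 = 5.8769
σ̂ = s̄ / c₄ = 5.8769 / 0.9213 = 6.3789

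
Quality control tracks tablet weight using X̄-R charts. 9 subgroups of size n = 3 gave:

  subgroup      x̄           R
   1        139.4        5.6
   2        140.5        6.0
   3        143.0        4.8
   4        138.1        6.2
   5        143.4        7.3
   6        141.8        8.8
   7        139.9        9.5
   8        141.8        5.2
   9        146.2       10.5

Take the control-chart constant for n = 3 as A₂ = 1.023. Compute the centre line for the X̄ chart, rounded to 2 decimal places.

X̄̄ = (139.4 + 140.5 + 143.0 + 138.1 + 143.4 + 141.8 + 139.9 + 141.8 + 146.2) / 9 = 1274.1000 / 9 = 141.5667
CL = X̄̄ = 141.5667

141.57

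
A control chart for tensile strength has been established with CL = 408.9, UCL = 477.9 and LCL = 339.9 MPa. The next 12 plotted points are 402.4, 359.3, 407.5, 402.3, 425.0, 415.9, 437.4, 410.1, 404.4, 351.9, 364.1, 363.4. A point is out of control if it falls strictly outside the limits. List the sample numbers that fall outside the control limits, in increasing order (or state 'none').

All 12 points lie within [339.9, 477.9].

none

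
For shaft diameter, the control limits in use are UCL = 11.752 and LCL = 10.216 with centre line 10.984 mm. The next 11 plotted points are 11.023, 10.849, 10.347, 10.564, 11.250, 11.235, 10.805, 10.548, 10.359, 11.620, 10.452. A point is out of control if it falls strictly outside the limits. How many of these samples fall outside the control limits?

All 11 points lie within [10.216, 11.752].

0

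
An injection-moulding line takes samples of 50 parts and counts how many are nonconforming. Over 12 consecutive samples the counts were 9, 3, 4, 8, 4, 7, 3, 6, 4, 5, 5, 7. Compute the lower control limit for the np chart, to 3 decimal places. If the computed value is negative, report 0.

0.000

p̄ = Σdᵢ / (k·n) = 65 / (12 × 50) = 0.10833
LCL = np̄ − 3·√(np̄(1−p̄)) = 5.4167 − 3 × 2.1977 = -1.1764 → 0 (negative, so LCL = 0)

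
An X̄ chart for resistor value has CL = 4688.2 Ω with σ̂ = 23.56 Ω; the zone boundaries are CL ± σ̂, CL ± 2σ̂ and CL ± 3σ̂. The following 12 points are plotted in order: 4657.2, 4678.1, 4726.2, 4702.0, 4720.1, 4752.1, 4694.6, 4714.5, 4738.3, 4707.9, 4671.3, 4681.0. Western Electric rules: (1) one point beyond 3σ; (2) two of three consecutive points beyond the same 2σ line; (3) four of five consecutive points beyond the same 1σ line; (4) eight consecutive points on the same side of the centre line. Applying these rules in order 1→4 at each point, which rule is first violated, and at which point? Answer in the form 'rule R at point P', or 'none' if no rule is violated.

Zone of each point (C = within 1σ̂, B = 1σ̂–2σ̂, A = 2σ̂–3σ̂, * = beyond 3σ̂; sign = side of CL): 1:-B, 2:-C, 3:+B, 4:+C, 5:+B, 6:+A, 7:+C, 8:+B, 9:+A, 10:+C, 11:-C, 12:-C
Rule 3 (four of five consecutive points beyond the same 1σ limit) is satisfied at point 9.

rule 3 at point 9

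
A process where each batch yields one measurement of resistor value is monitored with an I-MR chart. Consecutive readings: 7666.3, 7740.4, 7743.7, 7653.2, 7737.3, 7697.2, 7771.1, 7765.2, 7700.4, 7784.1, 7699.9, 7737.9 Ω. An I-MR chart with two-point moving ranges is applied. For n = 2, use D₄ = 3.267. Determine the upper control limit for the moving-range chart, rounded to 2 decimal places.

Moving ranges: 74.1, 3.3, 90.5, 84.1, 40.1, 73.9, 5.9, 64.8, 83.7, 84.2, 38.0; M̄R̄ = 642.6000 / 11 = 58.4182
UCL_MR = D₄·M̄R̄ = 3.267 × 58.4182 = 190.8522

190.85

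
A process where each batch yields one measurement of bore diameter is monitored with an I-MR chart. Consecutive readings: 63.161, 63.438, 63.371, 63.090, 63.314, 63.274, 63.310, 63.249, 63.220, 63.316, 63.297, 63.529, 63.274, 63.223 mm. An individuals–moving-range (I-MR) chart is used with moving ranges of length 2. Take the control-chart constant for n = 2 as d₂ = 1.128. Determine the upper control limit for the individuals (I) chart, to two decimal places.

X̄ = (63.161 + 63.438 + 63.371 + 63.090 + 63.314 + 63.274 + 63.310 + 63.249 + 63.220 + 63.316 + 63.297 + 63.529 + 63.274 + 63.223) / 14 = 63.2904
Moving ranges: 0.277, 0.067, 0.281, 0.224, 0.040, 0.036, 0.061, 0.029, 0.096, 0.019, 0.232, 0.255, 0.051; M̄R̄ = 1.6680 / 13 = 0.1283
UCL = X̄ + 3·M̄R̄/d₂ = 63.2904 + 3 × 0.1283 / 1.128 = 63.6317

63.63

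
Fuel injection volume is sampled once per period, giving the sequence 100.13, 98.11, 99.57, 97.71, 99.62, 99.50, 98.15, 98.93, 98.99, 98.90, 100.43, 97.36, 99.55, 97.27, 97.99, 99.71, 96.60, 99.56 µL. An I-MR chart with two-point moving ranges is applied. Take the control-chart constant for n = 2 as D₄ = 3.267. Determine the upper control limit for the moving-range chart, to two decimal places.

5.23

Moving ranges: 2.02, 1.46, 1.86, 1.91, 0.12, 1.35, 0.78, 0.06, 0.09, 1.53, 3.07, 2.19, 2.28, 0.72, 1.72, 3.11, 2.96; M̄R̄ = 27.2300 / 17 = 1.6018
UCL_MR = D₄·M̄R̄ = 3.267 × 1.6018 = 5.2330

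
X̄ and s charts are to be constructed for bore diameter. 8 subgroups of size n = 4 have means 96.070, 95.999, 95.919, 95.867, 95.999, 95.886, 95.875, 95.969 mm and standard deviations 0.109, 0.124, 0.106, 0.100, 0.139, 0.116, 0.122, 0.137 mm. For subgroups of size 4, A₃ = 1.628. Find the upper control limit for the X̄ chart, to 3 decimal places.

96.142

X̄̄ = (96.070 + 95.999 + 95.919 + 95.867 + 95.999 + 95.886 + 95.875 + 95.969) / 8 = 95.9480
s̄ = (0.109 + 0.124 + 0.106 + 0.100 + 0.139 + 0.116 + 0.122 + 0.137) / 8 = 0.1191
UCL = X̄̄ + A₃·s̄ = 95.9480 + 1.628 × 0.1191 = 96.1419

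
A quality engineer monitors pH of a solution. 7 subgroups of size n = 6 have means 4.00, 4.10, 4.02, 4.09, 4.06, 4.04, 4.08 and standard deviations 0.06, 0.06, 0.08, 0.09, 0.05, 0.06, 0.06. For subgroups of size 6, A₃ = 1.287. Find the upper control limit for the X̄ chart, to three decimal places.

X̄̄ = (4.00 + 4.10 + 4.02 + 4.09 + 4.06 + 4.04 + 4.08) / 7 = 4.0557
s̄ = (0.06 + 0.06 + 0.08 + 0.09 + 0.05 + 0.06 + 0.06) / 7 = 0.0657
UCL = X̄̄ + A₃·s̄ = 4.0557 + 1.287 × 0.0657 = 4.1403

4.140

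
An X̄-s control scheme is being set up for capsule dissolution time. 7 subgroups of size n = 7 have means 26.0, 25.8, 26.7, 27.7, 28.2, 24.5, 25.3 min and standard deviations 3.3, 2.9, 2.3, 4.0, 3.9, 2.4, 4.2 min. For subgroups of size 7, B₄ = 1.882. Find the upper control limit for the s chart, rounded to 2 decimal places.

s̄ = (3.3 + 2.9 + 2.3 + 4.0 + 3.9 + 2.4 + 4.2) / 7 = 3.2857
UCL_s = B₄·s̄ = 1.882 × 3.2857 = 6.1837

6.18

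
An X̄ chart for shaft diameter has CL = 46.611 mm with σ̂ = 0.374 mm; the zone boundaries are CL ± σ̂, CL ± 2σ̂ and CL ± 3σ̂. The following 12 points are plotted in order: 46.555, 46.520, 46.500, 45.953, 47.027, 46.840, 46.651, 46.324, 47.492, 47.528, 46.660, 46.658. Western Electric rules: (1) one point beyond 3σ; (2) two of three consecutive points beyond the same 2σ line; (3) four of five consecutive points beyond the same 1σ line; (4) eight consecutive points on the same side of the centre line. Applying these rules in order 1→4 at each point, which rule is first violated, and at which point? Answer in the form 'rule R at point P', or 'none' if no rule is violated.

Zone of each point (C = within 1σ̂, B = 1σ̂–2σ̂, A = 2σ̂–3σ̂, * = beyond 3σ̂; sign = side of CL): 1:-C, 2:-C, 3:-C, 4:-B, 5:+B, 6:+C, 7:+C, 8:-C, 9:+A, 10:+A, 11:+C, 12:+C
Rule 2 (two of three consecutive points beyond the same 2σ limit) is satisfied at point 10.

rule 2 at point 10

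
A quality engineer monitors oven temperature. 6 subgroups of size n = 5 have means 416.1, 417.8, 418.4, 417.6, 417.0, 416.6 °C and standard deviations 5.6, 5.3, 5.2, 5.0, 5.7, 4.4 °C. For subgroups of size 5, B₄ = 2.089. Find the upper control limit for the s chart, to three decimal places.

10.863

s̄ = (5.6 + 5.3 + 5.2 + 5.0 + 5.7 + 4.4) / 6 = 5.2000
UCL_s = B₄·s̄ = 2.089 × 5.2000 = 10.8628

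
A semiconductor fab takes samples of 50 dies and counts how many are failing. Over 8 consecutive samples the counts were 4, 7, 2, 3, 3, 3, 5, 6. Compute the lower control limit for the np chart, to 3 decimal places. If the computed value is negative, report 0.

0.000

p̄ = Σdᵢ / (k·n) = 33 / (8 × 50) = 0.08250
LCL = np̄ − 3·√(np̄(1−p̄)) = 4.1250 − 3 × 1.9454 = -1.7113 → 0 (negative, so LCL = 0)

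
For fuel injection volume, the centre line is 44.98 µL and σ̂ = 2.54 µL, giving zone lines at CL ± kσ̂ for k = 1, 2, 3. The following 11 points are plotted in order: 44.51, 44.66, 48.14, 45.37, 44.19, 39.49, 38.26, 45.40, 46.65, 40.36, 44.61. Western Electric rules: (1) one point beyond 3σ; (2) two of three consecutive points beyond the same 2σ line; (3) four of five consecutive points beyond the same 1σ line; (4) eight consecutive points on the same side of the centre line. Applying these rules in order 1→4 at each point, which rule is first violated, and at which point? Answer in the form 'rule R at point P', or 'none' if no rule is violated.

Zone of each point (C = within 1σ̂, B = 1σ̂–2σ̂, A = 2σ̂–3σ̂, * = beyond 3σ̂; sign = side of CL): 1:-C, 2:-C, 3:+B, 4:+C, 5:-C, 6:-A, 7:-A, 8:+C, 9:+C, 10:-B, 11:-C
Rule 2 (two of three consecutive points beyond the same 2σ limit) is satisfied at point 7.

rule 2 at point 7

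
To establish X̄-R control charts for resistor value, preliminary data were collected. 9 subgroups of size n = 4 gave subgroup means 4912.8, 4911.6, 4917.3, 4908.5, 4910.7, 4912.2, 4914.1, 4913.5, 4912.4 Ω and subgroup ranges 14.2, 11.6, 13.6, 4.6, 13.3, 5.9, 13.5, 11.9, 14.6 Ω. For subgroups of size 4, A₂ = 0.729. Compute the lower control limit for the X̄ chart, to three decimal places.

X̄̄ = (4912.8 + 4911.6 + 4917.3 + 4908.5 + 4910.7 + 4912.2 + 4914.1 + 4913.5 + 4912.4) / 9 = 44213.1000 / 9 = 4912.5667
R̄ = (14.2 + 11.6 + 13.6 + 4.6 + 13.3 + 5.9 + 13.5 + 11.9 + 14.6) / 9 = 103.2000 / 9 = 11.4667
LCL = X̄̄ − A₂·R̄ = 4912.5667 − 0.729 × 11.4667 = 4904.2075

4904.207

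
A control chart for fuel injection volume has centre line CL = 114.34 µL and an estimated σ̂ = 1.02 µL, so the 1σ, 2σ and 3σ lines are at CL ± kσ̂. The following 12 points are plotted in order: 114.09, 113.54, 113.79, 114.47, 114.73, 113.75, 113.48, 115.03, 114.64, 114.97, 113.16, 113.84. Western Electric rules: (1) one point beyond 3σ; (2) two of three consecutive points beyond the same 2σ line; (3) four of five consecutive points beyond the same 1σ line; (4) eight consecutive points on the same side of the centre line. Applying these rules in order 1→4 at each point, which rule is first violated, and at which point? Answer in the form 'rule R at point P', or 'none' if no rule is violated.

none

Zone of each point (C = within 1σ̂, B = 1σ̂–2σ̂, A = 2σ̂–3σ̂, * = beyond 3σ̂; sign = side of CL): 1:-C, 2:-C, 3:-C, 4:+C, 5:+C, 6:-C, 7:-C, 8:+C, 9:+C, 10:+C, 11:-B, 12:-C
No rule fires across all 12 points.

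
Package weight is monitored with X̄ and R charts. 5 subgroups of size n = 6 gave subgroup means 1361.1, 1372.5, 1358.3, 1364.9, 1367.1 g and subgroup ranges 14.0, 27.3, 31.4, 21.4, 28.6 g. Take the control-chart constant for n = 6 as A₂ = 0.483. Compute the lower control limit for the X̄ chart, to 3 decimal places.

1352.927

X̄̄ = (1361.1 + 1372.5 + 1358.3 + 1364.9 + 1367.1) / 5 = 6823.9000 / 5 = 1364.7800
R̄ = (14.0 + 27.3 + 31.4 + 21.4 + 28.6) / 5 = 122.7000 / 5 = 24.5400
LCL = X̄̄ − A₂·R̄ = 1364.7800 − 0.483 × 24.5400 = 1352.9272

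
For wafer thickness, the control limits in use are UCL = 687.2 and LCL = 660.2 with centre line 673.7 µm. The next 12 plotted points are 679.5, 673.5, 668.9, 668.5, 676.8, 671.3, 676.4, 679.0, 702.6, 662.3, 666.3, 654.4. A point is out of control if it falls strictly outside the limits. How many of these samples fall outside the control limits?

2

Compare each point to [660.2, 687.2]: sample 9 = 702.6 > UCL; sample 12 = 654.4 < LCL.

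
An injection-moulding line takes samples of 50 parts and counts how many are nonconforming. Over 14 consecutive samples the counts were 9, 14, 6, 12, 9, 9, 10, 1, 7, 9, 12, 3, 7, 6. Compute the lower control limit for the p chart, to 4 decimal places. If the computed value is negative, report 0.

0.0062

p̄ = Σdᵢ / (k·n) = 114 / (14 × 50) = 0.16286
LCL = p̄ − 3·√(p̄(1−p̄)/n) = 0.16286 − 3 × 0.05222 = 0.00620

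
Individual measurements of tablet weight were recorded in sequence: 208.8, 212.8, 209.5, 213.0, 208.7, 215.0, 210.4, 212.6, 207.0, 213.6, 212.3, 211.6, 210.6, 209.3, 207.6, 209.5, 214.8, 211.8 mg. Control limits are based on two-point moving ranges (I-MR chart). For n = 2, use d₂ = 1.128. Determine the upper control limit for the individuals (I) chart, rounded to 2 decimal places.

X̄ = (208.8 + 212.8 + 209.5 + 213.0 + 208.7 + 215.0 + 210.4 + 212.6 + 207.0 + 213.6 + 212.3 + 211.6 + 210.6 + 209.3 + 207.6 + 209.5 + 214.8 + 211.8) / 18 = 211.0500
Moving ranges: 4.0, 3.3, 3.5, 4.3, 6.3, 4.6, 2.2, 5.6, 6.6, 1.3, 0.7, 1.0, 1.3, 1.7, 1.9, 5.3, 3.0; M̄R̄ = 56.6000 / 17 = 3.3294
UCL = X̄ + 3·M̄R̄/d₂ = 211.0500 + 3 × 3.3294 / 1.128 = 219.9048

219.90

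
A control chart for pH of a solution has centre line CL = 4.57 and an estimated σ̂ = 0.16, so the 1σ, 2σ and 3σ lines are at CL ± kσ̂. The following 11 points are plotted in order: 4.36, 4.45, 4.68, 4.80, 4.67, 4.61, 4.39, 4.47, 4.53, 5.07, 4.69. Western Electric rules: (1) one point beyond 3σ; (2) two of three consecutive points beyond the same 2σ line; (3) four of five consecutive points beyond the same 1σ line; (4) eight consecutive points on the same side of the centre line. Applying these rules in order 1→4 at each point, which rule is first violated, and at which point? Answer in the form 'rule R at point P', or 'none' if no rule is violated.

Zone of each point (C = within 1σ̂, B = 1σ̂–2σ̂, A = 2σ̂–3σ̂, * = beyond 3σ̂; sign = side of CL): 1:-B, 2:-C, 3:+C, 4:+B, 5:+C, 6:+C, 7:-B, 8:-C, 9:-C, 10:+*, 11:+C
Rule 1 (one point beyond the 3σ limits) is satisfied at point 10.

rule 1 at point 10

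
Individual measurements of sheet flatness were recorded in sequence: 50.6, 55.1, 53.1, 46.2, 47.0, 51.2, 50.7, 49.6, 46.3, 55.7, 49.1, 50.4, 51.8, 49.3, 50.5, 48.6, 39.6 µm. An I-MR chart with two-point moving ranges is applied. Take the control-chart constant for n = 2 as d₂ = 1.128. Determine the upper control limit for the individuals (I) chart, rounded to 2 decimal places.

59.10

X̄ = (50.6 + 55.1 + 53.1 + 46.2 + 47.0 + 51.2 + 50.7 + 49.6 + 46.3 + 55.7 + 49.1 + 50.4 + 51.8 + 49.3 + 50.5 + 48.6 + 39.6) / 17 = 49.6941
Moving ranges: 4.5, 2.0, 6.9, 0.8, 4.2, 0.5, 1.1, 3.3, 9.4, 6.6, 1.3, 1.4, 2.5, 1.2, 1.9, 9.0; M̄R̄ = 56.6000 / 16 = 3.5375
UCL = X̄ + 3·M̄R̄/d₂ = 49.6941 + 3 × 3.5375 / 1.128 = 59.1024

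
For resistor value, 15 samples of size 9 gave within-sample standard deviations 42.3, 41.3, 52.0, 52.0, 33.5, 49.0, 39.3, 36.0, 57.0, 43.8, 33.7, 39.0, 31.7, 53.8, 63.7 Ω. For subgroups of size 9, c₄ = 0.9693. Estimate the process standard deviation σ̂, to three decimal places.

s̄ = (42.3 + 41.3 + 52.0 + 52.0 + 33.5 + 49.0 + 39.3 + 36.0 + 57.0 + 43.8 + 33.7 + 39.0 + 31.7 + 53.8 + 63.7) / 15 = 44.5400
σ̂ = s̄ / c₄ = 44.5400 / 0.9693 = 45.9507

45.951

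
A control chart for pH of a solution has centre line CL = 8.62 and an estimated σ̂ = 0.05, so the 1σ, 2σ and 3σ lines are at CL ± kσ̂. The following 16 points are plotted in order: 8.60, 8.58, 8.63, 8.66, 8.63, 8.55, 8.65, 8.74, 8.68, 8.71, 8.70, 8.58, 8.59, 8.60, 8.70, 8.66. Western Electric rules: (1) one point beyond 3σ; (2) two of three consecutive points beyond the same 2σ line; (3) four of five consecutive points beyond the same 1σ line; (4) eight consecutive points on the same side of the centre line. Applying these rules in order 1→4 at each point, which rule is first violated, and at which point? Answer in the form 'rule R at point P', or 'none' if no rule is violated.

Zone of each point (C = within 1σ̂, B = 1σ̂–2σ̂, A = 2σ̂–3σ̂, * = beyond 3σ̂; sign = side of CL): 1:-C, 2:-C, 3:+C, 4:+C, 5:+C, 6:-B, 7:+C, 8:+A, 9:+B, 10:+B, 11:+B, 12:-C, 13:-C, 14:-C, 15:+B, 16:+C
Rule 3 (four of five consecutive points beyond the same 1σ limit) is satisfied at point 11.

rule 3 at point 11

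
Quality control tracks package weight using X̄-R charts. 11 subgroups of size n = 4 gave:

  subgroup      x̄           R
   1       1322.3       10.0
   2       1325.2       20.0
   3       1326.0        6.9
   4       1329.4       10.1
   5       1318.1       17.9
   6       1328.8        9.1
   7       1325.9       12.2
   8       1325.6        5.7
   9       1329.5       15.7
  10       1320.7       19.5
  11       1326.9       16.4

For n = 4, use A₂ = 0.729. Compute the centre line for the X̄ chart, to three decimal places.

1325.309

X̄̄ = (1322.3 + 1325.2 + 1326.0 + 1329.4 + 1318.1 + 1328.8 + 1325.9 + 1325.6 + 1329.5 + 1320.7 + 1326.9) / 11 = 14578.4000 / 11 = 1325.3091
CL = X̄̄ = 1325.3091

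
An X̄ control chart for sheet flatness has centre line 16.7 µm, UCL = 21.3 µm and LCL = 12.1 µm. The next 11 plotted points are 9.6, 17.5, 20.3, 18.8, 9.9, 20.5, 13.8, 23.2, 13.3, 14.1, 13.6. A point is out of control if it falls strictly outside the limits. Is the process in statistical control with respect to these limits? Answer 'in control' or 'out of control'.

out of control

Compare each point to [12.1, 21.3]: sample 1 = 9.6 < LCL; sample 5 = 9.9 < LCL; sample 8 = 23.2 > UCL.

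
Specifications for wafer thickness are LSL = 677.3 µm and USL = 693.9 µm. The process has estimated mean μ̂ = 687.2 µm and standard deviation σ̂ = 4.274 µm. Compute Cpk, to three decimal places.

0.523

Cpu = (USL − μ̂) / (3σ̂) = (693.9 − 687.2) / (3 × 4.274) = 0.5225; Cpl = (μ̂ − LSL) / (3σ̂) = (687.2 − 677.3) / (3 × 4.274) = 0.7721; Cpk = min(Cpu, Cpl) = 0.5225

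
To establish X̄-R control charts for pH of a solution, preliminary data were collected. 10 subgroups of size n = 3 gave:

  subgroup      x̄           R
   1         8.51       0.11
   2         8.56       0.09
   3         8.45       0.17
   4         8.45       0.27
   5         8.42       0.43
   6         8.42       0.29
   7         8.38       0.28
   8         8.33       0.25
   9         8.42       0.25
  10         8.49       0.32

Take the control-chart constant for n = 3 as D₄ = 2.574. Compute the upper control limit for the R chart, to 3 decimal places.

0.633

R̄ = (0.11 + 0.09 + 0.17 + 0.27 + 0.43 + 0.29 + 0.28 + 0.25 + 0.25 + 0.32) / 10 = 2.4600 / 10 = 0.2460
UCL_R = D₄·R̄ = 2.574 × 0.2460 = 0.6332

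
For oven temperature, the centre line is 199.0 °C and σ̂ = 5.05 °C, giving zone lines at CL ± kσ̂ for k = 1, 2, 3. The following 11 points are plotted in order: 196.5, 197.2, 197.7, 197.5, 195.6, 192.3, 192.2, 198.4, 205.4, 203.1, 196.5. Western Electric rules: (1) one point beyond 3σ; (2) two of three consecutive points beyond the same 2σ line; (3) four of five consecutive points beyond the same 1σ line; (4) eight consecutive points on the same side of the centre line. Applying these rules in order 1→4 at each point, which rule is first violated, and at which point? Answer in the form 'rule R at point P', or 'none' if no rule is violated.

Zone of each point (C = within 1σ̂, B = 1σ̂–2σ̂, A = 2σ̂–3σ̂, * = beyond 3σ̂; sign = side of CL): 1:-C, 2:-C, 3:-C, 4:-C, 5:-C, 6:-B, 7:-B, 8:-C, 9:+B, 10:+C, 11:-C
Rule 4 (eight consecutive points on the same side of the centre line) is satisfied at point 8.

rule 4 at point 8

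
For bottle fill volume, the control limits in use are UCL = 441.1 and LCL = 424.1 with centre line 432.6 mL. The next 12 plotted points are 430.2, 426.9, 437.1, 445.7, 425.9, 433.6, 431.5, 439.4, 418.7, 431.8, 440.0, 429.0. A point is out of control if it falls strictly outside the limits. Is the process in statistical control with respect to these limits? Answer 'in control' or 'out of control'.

out of control

Compare each point to [424.1, 441.1]: sample 4 = 445.7 > UCL; sample 9 = 418.7 < LCL.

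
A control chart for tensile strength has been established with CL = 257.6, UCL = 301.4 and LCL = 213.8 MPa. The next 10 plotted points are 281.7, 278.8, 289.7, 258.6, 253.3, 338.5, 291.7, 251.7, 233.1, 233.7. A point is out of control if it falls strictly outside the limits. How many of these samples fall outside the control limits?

Compare each point to [213.8, 301.4]: sample 6 = 338.5 > UCL.

1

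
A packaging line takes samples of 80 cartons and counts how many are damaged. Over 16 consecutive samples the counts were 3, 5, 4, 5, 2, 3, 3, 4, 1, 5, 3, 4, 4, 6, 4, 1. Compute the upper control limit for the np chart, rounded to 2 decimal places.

9.10

p̄ = Σdᵢ / (k·n) = 57 / (16 × 80) = 0.04453
UCL = np̄ + 3·√(np̄(1−p̄)) = 3.5625 + 3 × √(3.5625×0.95547) = 3.5625 + 3 × 1.8450 = 9.0974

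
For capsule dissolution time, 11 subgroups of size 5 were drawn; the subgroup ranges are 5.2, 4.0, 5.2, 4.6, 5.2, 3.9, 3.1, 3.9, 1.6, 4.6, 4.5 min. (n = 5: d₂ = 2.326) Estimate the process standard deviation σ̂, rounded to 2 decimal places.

R̄ = (5.2 + 4.0 + 5.2 + 4.6 + 5.2 + 3.9 + 3.1 + 3.9 + 1.6 + 4.6 + 4.5) / 11 = 4.1636
σ̂ = R̄ / d₂ = 4.1636 / 2.326 = 1.7900

1.79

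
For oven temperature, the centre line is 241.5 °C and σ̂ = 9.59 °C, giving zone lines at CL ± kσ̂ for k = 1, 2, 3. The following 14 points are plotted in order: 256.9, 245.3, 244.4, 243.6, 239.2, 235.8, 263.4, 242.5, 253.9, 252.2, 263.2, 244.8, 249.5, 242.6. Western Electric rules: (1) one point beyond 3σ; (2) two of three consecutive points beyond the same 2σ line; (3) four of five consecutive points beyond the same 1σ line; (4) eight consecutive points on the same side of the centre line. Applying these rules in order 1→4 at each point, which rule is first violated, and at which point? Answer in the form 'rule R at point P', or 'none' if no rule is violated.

Zone of each point (C = within 1σ̂, B = 1σ̂–2σ̂, A = 2σ̂–3σ̂, * = beyond 3σ̂; sign = side of CL): 1:+B, 2:+C, 3:+C, 4:+C, 5:-C, 6:-C, 7:+A, 8:+C, 9:+B, 10:+B, 11:+A, 12:+C, 13:+C, 14:+C
Rule 3 (four of five consecutive points beyond the same 1σ limit) is satisfied at point 11.

rule 3 at point 11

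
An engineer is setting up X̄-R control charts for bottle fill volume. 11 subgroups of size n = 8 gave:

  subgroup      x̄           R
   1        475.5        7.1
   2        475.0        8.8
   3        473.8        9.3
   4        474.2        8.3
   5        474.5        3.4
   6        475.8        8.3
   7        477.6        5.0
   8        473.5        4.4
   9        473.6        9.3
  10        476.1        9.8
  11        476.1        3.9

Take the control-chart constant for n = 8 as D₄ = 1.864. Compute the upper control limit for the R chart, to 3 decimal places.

R̄ = (7.1 + 8.8 + 9.3 + 8.3 + 3.4 + 8.3 + 5.0 + 4.4 + 9.3 + 9.8 + 3.9) / 11 = 77.6000 / 11 = 7.0545
UCL_R = D₄·R̄ = 1.864 × 7.0545 = 13.1497

13.150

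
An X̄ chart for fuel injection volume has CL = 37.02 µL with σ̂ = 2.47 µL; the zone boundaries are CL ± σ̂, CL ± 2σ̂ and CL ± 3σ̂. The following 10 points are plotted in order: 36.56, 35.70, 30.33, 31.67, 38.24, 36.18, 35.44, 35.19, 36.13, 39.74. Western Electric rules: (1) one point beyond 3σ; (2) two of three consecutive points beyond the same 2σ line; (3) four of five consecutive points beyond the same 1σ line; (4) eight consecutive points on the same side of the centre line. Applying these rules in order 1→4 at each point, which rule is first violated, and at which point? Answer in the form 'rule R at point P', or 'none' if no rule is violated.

rule 2 at point 4

Zone of each point (C = within 1σ̂, B = 1σ̂–2σ̂, A = 2σ̂–3σ̂, * = beyond 3σ̂; sign = side of CL): 1:-C, 2:-C, 3:-A, 4:-A, 5:+C, 6:-C, 7:-C, 8:-C, 9:-C, 10:+B
Rule 2 (two of three consecutive points beyond the same 2σ limit) is satisfied at point 4.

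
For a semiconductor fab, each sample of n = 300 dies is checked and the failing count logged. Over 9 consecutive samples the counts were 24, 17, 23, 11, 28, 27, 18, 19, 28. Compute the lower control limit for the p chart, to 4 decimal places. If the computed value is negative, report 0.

p̄ = Σdᵢ / (k·n) = 195 / (9 × 300) = 0.07222
LCL = p̄ − 3·√(p̄(1−p̄)/n) = 0.07222 − 3 × 0.01495 = 0.02739

0.0274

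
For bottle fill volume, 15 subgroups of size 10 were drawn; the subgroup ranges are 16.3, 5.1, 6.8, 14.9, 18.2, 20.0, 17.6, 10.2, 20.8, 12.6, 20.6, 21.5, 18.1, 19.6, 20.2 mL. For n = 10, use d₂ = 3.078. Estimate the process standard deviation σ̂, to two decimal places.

5.25

R̄ = (16.3 + 5.1 + 6.8 + 14.9 + 18.2 + 20.0 + 17.6 + 10.2 + 20.8 + 12.6 + 20.6 + 21.5 + 18.1 + 19.6 + 20.2) / 15 = 16.1667
σ̂ = R̄ / d₂ = 16.1667 / 3.078 = 5.2523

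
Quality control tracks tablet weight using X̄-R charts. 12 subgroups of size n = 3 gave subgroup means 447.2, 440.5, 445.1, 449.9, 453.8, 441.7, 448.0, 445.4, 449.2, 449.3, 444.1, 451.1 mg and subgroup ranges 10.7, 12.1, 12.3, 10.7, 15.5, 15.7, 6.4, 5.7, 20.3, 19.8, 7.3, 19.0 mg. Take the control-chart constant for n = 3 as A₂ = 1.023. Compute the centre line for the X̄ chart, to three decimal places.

X̄̄ = (447.2 + 440.5 + 445.1 + 449.9 + 453.8 + 441.7 + 448.0 + 445.4 + 449.2 + 449.3 + 444.1 + 451.1) / 12 = 5365.3000 / 12 = 447.1083
CL = X̄̄ = 447.1083

447.108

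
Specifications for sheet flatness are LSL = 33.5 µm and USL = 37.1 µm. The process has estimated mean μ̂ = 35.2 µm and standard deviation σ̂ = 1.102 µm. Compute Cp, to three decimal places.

Cp = (USL − LSL) / (6σ̂) = (37.1 − 33.5) / (6 × 1.102) = 3.6000 / 6.6120 = 0.5445

0.544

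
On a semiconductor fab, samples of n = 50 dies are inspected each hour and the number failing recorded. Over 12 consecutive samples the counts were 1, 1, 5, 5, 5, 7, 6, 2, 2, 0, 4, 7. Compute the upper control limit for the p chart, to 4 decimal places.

p̄ = Σdᵢ / (k·n) = 45 / (12 × 50) = 0.07500
UCL = p̄ + 3·√(p̄(1−p̄)/n) = 0.07500 + 3 × √(0.07500×0.92500/50) = 0.07500 + 3 × 0.03725 = 0.18675

0.1867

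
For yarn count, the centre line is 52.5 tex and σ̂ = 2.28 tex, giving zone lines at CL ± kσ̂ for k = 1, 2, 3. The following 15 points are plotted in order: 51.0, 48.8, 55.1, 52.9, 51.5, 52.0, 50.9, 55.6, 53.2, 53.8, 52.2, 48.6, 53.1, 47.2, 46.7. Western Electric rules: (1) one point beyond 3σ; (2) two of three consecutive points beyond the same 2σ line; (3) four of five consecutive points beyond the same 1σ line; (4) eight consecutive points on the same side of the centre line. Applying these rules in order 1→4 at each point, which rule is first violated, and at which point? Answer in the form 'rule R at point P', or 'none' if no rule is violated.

rule 2 at point 15

Zone of each point (C = within 1σ̂, B = 1σ̂–2σ̂, A = 2σ̂–3σ̂, * = beyond 3σ̂; sign = side of CL): 1:-C, 2:-B, 3:+B, 4:+C, 5:-C, 6:-C, 7:-C, 8:+B, 9:+C, 10:+C, 11:-C, 12:-B, 13:+C, 14:-A, 15:-A
Rule 2 (two of three consecutive points beyond the same 2σ limit) is satisfied at point 15.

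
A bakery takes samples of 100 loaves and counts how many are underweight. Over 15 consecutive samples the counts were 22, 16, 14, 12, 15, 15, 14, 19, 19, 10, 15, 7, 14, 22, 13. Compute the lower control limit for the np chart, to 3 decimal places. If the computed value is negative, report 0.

p̄ = Σdᵢ / (k·n) = 227 / (15 × 100) = 0.15133
LCL = np̄ − 3·√(np̄(1−p̄)) = 15.1333 − 3 × 3.5837 = 4.3821

4.382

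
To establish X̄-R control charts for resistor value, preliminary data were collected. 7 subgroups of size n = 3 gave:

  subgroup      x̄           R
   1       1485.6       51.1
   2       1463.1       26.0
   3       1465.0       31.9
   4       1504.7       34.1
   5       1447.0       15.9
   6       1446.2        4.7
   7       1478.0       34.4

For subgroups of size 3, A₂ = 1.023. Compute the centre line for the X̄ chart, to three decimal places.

X̄̄ = (1485.6 + 1463.1 + 1465.0 + 1504.7 + 1447.0 + 1446.2 + 1478.0) / 7 = 10289.6000 / 7 = 1469.9429
CL = X̄̄ = 1469.9429

1469.943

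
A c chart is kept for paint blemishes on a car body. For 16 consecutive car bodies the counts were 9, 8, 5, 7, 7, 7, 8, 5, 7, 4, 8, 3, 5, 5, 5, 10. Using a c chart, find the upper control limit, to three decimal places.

c̄ = (9 + 8 + 5 + 7 + 7 + 7 + 8 + 5 + 7 + 4 + 8 + 3 + 5 + 5 + 5 + 10) / 16 = 103 / 16 = 6.4375
UCL = c̄ + 3√c̄ = 6.4375 + 3 × √6.4375 = 6.4375 + 3 × 2.5372 = 14.0492

14.049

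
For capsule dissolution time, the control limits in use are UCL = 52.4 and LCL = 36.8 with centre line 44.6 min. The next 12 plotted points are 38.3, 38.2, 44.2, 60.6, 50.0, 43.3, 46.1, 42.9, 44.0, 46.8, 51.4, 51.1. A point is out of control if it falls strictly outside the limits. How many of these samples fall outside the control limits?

1

Compare each point to [36.8, 52.4]: sample 4 = 60.6 > UCL.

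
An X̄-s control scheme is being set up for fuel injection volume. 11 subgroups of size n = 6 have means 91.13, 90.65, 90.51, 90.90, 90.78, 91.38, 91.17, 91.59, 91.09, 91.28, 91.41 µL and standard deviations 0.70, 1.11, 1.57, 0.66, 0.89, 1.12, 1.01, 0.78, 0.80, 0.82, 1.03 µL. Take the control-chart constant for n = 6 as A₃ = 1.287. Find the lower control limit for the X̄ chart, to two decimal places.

89.85

X̄̄ = (91.13 + 90.65 + 90.51 + 90.90 + 90.78 + 91.38 + 91.17 + 91.59 + 91.09 + 91.28 + 91.41) / 11 = 91.0809
s̄ = (0.70 + 1.11 + 1.57 + 0.66 + 0.89 + 1.12 + 1.01 + 0.78 + 0.80 + 0.82 + 1.03) / 11 = 0.9536
LCL = X̄̄ − A₃·s̄ = 91.0809 − 1.287 × 0.9536 = 89.8536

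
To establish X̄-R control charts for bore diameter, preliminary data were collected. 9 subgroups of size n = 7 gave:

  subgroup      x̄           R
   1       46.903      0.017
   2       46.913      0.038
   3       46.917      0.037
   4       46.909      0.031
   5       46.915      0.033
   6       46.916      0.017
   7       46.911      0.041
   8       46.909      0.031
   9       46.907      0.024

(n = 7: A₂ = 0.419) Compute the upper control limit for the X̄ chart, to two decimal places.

46.92

X̄̄ = (46.903 + 46.913 + 46.917 + 46.909 + 46.915 + 46.916 + 46.911 + 46.909 + 46.907) / 9 = 422.2000 / 9 = 46.9111
R̄ = (0.017 + 0.038 + 0.037 + 0.031 + 0.033 + 0.017 + 0.041 + 0.031 + 0.024) / 9 = 0.2690 / 9 = 0.0299
UCL = X̄̄ + A₂·R̄ = 46.9111 + 0.419 × 0.0299 = 46.9236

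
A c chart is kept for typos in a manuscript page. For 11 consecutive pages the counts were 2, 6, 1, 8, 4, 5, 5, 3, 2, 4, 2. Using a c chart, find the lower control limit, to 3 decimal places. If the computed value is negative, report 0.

c̄ = (2 + 6 + 1 + 8 + 4 + 5 + 5 + 3 + 2 + 4 + 2) / 11 = 42 / 11 = 3.8182
LCL = c̄ − 3√c̄ = 3.8182 − 3 × 1.9540 = -2.0439 → 0 (cannot be negative)

0.000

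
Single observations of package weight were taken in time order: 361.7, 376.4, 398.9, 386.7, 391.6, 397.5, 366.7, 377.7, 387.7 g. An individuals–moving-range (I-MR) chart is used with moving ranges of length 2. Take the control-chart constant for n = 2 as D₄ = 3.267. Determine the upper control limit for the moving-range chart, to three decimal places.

45.738

Moving ranges: 14.7, 22.5, 12.2, 4.9, 5.9, 30.8, 11.0, 10.0; M̄R̄ = 112.0000 / 8 = 14.0000
UCL_MR = D₄·M̄R̄ = 3.267 × 14.0000 = 45.7380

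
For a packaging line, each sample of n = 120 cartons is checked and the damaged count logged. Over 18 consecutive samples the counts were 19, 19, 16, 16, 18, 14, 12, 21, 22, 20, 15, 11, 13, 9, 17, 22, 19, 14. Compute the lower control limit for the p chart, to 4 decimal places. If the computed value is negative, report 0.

p̄ = Σdᵢ / (k·n) = 297 / (18 × 120) = 0.13750
LCL = p̄ − 3·√(p̄(1−p̄)/n) = 0.13750 − 3 × 0.03144 = 0.04319

0.0432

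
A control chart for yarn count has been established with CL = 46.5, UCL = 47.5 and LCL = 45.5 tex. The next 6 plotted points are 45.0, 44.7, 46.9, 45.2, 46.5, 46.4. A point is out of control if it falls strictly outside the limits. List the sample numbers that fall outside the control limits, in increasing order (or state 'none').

Compare each point to [45.5, 47.5]: sample 1 = 45.0 < LCL; sample 2 = 44.7 < LCL; sample 4 = 45.2 < LCL.

1, 2, 4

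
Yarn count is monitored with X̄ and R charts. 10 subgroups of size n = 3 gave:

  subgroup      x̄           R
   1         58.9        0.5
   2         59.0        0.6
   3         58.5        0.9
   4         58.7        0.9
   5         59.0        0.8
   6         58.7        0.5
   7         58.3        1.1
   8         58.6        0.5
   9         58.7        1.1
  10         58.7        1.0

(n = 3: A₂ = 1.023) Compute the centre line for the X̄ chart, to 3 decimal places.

X̄̄ = (58.9 + 59.0 + 58.5 + 58.7 + 59.0 + 58.7 + 58.3 + 58.6 + 58.7 + 58.7) / 10 = 587.1000 / 10 = 58.7100
CL = X̄̄ = 58.7100

58.710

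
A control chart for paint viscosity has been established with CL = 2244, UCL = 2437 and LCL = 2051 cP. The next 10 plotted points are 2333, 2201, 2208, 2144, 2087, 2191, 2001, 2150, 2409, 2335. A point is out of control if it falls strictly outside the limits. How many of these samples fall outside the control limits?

Compare each point to [2051, 2437]: sample 7 = 2001 < LCL.

1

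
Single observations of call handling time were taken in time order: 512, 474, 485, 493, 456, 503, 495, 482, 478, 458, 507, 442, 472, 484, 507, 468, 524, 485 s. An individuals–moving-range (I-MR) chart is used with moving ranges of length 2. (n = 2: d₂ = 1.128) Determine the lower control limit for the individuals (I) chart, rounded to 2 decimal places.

X̄ = (512 + 474 + 485 + 493 + 456 + 503 + 495 + 482 + 478 + 458 + 507 + 442 + 472 + 484 + 507 + 468 + 524 + 485) / 18 = 484.7222
Moving ranges: 38, 11, 8, 37, 47, 8, 13, 4, 20, 49, 65, 30, 12, 23, 39, 56, 39; M̄R̄ = 499.0000 / 17 = 29.3529
LCL = X̄ − 3·M̄R̄/d₂ = 484.7222 − 3 × 29.3529 / 1.128 = 406.6559

406.66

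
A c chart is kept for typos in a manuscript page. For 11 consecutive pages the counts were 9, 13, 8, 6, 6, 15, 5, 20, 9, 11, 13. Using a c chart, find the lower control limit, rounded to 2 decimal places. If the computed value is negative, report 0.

c̄ = (9 + 13 + 8 + 6 + 6 + 15 + 5 + 20 + 9 + 11 + 13) / 11 = 115 / 11 = 10.4545
LCL = c̄ − 3√c̄ = 10.4545 − 3 × 3.2333 = 0.7545

0.75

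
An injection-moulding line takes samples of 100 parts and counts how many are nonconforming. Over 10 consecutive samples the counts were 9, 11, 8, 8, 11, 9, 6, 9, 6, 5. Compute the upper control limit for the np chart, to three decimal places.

16.431

p̄ = Σdᵢ / (k·n) = 82 / (10 × 100) = 0.08200
UCL = np̄ + 3·√(np̄(1−p̄)) = 8.2000 + 3 × √(8.2000×0.91800) = 8.2000 + 3 × 2.7436 = 16.4309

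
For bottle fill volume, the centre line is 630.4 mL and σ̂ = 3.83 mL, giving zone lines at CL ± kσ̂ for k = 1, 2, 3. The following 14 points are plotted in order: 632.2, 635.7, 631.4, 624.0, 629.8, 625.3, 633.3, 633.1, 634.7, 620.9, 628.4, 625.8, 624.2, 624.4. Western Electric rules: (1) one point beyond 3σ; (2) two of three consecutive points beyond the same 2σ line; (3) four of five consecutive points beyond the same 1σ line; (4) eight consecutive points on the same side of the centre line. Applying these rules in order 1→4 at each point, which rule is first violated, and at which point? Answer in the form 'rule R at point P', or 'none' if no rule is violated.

rule 3 at point 14

Zone of each point (C = within 1σ̂, B = 1σ̂–2σ̂, A = 2σ̂–3σ̂, * = beyond 3σ̂; sign = side of CL): 1:+C, 2:+B, 3:+C, 4:-B, 5:-C, 6:-B, 7:+C, 8:+C, 9:+B, 10:-A, 11:-C, 12:-B, 13:-B, 14:-B
Rule 3 (four of five consecutive points beyond the same 1σ limit) is satisfied at point 14.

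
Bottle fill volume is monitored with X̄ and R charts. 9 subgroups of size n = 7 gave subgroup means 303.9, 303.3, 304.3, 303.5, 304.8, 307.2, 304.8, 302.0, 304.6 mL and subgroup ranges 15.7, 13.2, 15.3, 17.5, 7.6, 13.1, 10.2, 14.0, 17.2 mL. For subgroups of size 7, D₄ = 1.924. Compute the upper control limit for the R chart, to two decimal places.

R̄ = (15.7 + 13.2 + 15.3 + 17.5 + 7.6 + 13.1 + 10.2 + 14.0 + 17.2) / 9 = 123.8000 / 9 = 13.7556
UCL_R = D₄·R̄ = 1.924 × 13.7556 = 26.4657

26.47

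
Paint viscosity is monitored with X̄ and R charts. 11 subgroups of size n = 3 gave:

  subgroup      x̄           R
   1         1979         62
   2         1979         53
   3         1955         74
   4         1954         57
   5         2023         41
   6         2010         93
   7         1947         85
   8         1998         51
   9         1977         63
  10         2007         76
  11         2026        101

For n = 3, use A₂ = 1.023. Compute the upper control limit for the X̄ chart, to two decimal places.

X̄̄ = (1979 + 1979 + 1955 + 1954 + 2023 + 2010 + 1947 + 1998 + 1977 + 2007 + 2026) / 11 = 21855.0000 / 11 = 1986.8182
R̄ = (62 + 53 + 74 + 57 + 41 + 93 + 85 + 51 + 63 + 76 + 101) / 11 = 756.0000 / 11 = 68.7273
UCL = X̄̄ + A₂·R̄ = 1986.8182 + 1.023 × 68.7273 = 2057.1262

2057.13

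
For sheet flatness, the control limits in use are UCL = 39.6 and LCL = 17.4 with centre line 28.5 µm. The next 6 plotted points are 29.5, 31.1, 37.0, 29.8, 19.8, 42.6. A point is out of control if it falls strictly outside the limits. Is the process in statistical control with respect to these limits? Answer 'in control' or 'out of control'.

Compare each point to [17.4, 39.6]: sample 6 = 42.6 > UCL.

out of control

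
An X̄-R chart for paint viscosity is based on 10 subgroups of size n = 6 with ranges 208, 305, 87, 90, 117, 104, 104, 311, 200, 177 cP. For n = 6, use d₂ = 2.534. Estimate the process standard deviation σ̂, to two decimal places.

R̄ = (208 + 305 + 87 + 90 + 117 + 104 + 104 + 311 + 200 + 177) / 10 = 170.3000
σ̂ = R̄ / d₂ = 170.3000 / 2.534 = 67.2060

67.21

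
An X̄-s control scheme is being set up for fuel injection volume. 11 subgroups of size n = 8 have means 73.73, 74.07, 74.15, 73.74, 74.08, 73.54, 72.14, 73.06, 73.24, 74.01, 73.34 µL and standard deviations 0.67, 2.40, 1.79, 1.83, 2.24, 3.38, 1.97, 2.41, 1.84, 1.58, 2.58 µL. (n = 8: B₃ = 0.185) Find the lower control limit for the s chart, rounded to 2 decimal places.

s̄ = (0.67 + 2.40 + 1.79 + 1.83 + 2.24 + 3.38 + 1.97 + 2.41 + 1.84 + 1.58 + 2.58) / 11 = 2.0627
LCL_s = B₃·s̄ = 0.185 × 2.0627 = 0.3816

0.38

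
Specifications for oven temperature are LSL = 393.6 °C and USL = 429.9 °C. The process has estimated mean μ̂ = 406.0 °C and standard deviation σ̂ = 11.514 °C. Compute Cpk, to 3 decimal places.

Cpu = (USL − μ̂) / (3σ̂) = (429.9 − 406.0) / (3 × 11.514) = 0.6919; Cpl = (μ̂ − LSL) / (3σ̂) = (406.0 − 393.6) / (3 × 11.514) = 0.3590; Cpk = min(Cpu, Cpl) = 0.3590

0.359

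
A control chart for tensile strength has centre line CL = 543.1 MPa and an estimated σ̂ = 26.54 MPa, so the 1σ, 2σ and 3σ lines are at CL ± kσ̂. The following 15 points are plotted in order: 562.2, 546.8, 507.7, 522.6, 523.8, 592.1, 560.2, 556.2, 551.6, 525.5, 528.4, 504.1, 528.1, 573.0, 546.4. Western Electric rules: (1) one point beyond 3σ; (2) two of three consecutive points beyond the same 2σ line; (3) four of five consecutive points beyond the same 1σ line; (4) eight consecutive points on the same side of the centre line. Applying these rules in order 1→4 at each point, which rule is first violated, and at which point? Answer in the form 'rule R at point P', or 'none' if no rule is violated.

none

Zone of each point (C = within 1σ̂, B = 1σ̂–2σ̂, A = 2σ̂–3σ̂, * = beyond 3σ̂; sign = side of CL): 1:+C, 2:+C, 3:-B, 4:-C, 5:-C, 6:+B, 7:+C, 8:+C, 9:+C, 10:-C, 11:-C, 12:-B, 13:-C, 14:+B, 15:+C
No rule fires across all 15 points.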